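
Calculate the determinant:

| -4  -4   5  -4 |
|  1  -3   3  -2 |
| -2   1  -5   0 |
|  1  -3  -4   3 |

-373

Expand along row 3 (it has 1 zero):
  + (-2) · M_31   where M_31 = det([-4 5 -4; -3 3 -2; -3 -4 3]) = -13
  − (1) · M_32   where M_32 = det([-4 5 -4; 1 3 -2; 1 -4 3]) = -1
  + (-5) · M_33   where M_33 = det([-4 -4 -4; 1 -3 -2; 1 -3 3]) = 80
det = (+1)·(-2)·(-13) + (-1)·(1)·(-1) + (+1)·(-5)·(80) = -373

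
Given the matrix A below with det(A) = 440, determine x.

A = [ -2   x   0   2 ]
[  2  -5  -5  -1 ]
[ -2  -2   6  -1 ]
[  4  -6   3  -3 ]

-3

Expanding along the row containing x, det(A) is linear in x: det(A) = (-50)·x + (290).
Set (-50)·x + (290) = 440  ⇒  (-50)·x = 150  ⇒  x = -3.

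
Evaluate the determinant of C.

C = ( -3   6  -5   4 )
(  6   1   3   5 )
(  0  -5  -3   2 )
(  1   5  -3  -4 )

Expand along row 3 (it has 1 zero):
  − (-5) · M_32   where M_32 = det([-3 -5 4; 6 3 5; 1 -3 -4]) = -238
  + (-3) · M_33   where M_33 = det([-3 6 4; 6 1 5; 1 5 -4]) = 377
  − (2) · M_34   where M_34 = det([-3 6 -5; 6 1 3; 1 5 -3]) = 35
det = (-1)·(-5)·(-238) + (+1)·(-3)·(377) + (-1)·(2)·(35) = -2391

det(C) = -2391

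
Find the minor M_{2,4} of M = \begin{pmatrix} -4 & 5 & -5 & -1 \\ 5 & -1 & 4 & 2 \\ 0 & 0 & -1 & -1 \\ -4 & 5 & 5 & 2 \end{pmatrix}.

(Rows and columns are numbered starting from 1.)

0

Delete row 2 and column 4; the remaining 3×3 submatrix is [-4 5 -5; 0 0 -1; -4 5 5].
Its determinant is 0.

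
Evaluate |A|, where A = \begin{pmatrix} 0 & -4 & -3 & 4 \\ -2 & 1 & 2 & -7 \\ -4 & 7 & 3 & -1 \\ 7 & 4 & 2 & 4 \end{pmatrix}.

-8

Expand along row 1 (it has 1 zero):
  − (-4) · M_12   where M_12 = det([-2 2 -7; -4 3 -1; 7 2 4]) = 193
  + (-3) · M_13   where M_13 = det([-2 1 -7; -4 7 -1; 7 4 4]) = 400
  − (4) · M_14   where M_14 = det([-2 1 2; -4 7 3; 7 4 2]) = -105
det = (-1)·(-4)·(193) + (+1)·(-3)·(400) + (-1)·(4)·(-105) = -8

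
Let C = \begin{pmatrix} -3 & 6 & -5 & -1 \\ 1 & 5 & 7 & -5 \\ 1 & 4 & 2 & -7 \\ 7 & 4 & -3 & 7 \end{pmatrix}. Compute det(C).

Expand along row 1:
  + (-3) · M_11   where M_11 = det([5 7 -5; 4 2 -7; 4 -3 7]) = -327
  − (6) · M_12   where M_12 = det([1 7 -5; 1 2 -7; 7 -3 7]) = -314
  + (-5) · M_13   where M_13 = det([1 5 -5; 1 4 -7; 7 4 7]) = -104
  − (-1) · M_14   where M_14 = det([1 5 7; 1 4 2; 7 4 -3]) = -103
det = (+1)·(-3)·(-327) + (-1)·(6)·(-314) + (+1)·(-5)·(-104) + (-1)·(-1)·(-103) = 3282

det(C) = 3282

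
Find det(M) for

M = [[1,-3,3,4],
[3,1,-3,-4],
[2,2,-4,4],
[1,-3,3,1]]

det(M) = 12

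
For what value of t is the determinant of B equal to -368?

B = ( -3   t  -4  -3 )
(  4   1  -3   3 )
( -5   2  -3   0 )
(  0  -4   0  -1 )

-1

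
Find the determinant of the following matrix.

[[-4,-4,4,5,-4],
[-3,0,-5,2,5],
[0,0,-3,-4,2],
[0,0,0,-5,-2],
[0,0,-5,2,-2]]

The determinant is 1584.

The matrix is block upper-triangular with a 2×2 block and a 3×3 block on the diagonal, so its determinant equals the product of the determinants of the diagonal blocks.
det of the 2×2 block = -12
det of the 3×3 block = -132
det = (-12)·(-132) = 1584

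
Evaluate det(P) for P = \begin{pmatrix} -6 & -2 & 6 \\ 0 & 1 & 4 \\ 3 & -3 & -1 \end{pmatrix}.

det(P) = -108

Expand along row 2:
  + 1 · |-6 6; 3 -1| = 1·(6 − 18) = -12
  − 4 · |-6 -2; 3 -3| = −4·(18 − (-6)) = -96
Sum: (-12) + (-96) = -108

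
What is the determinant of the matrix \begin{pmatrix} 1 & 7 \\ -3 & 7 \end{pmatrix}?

28

det = 1·7 − 7·(-3) = 7 − (-21) = 28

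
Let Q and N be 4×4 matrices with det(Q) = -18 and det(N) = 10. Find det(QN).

det(QN) = det(Q)·det(N) = (-18)·(10) = -180

det(QN) = -180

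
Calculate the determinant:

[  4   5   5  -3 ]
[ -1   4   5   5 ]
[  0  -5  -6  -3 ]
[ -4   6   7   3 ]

Expand along row 3 (it has 1 zero):
  − (-5) · M_32   where M_32 = det([4 5 -3; -1 5 5; -4 7 3]) = -204
  + (-6) · M_33   where M_33 = det([4 5 -3; -1 4 5; -4 6 3]) = -187
  − (-3) · M_34   where M_34 = det([4 5 5; -1 4 5; -4 6 7]) = -23
det = (-1)·(-5)·(-204) + (+1)·(-6)·(-187) + (-1)·(-3)·(-23) = 33

The determinant is 33.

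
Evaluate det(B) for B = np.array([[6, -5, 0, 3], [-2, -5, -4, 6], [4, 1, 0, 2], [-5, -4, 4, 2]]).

Expand along column 3 (it has 2 zeros):
  − (-4) · M_23   where M_23 = det([6 -5 3; 4 1 2; -5 -4 2]) = 117
  − (4) · M_43   where M_43 = det([6 -5 3; -2 -5 6; 4 1 2]) = -182
det = (-1)·(-4)·(117) + (-1)·(4)·(-182) = 1196

The determinant is 1196.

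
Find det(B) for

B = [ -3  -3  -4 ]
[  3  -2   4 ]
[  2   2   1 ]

det(B) = -25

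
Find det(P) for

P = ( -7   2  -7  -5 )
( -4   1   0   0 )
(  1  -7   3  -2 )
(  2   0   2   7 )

The determinant is -970.

Expand along row 2 (it has 2 zeros):
  − (-4) · M_21   where M_21 = det([2 -7 -5; -7 3 -2; 0 2 7]) = -223
  + (1) · M_22   where M_22 = det([-7 -7 -5; 1 3 -2; 2 2 7]) = -78
det = (-1)·(-4)·(-223) + (+1)·(1)·(-78) = -970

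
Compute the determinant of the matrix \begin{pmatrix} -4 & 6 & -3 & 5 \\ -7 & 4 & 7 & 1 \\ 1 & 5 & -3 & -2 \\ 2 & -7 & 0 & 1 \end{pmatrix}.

Expand along row 4 (it has 1 zero):
  − (2) · M_41   where M_41 = det([6 -3 5; 4 7 1; 5 -3 -2]) = -340
  + (-7) · M_42   where M_42 = det([-4 -3 5; -7 7 1; 1 -3 -2]) = 153
  + (1) · M_44   where M_44 = det([-4 6 -3; -7 4 7; 1 5 -3]) = 221
det = (-1)·(2)·(-340) + (+1)·(-7)·(153) + (+1)·(1)·(221) = -170

-170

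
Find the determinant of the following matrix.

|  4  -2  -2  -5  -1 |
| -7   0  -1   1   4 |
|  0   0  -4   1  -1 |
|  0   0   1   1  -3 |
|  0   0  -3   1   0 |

The matrix is block upper-triangular with a 2×2 block and a 3×3 block on the diagonal, so its determinant equals the product of the determinants of the diagonal blocks.
det of the 2×2 block = -14
det of the 3×3 block = -7
det = (-14)·(-7) = 98

The determinant is 98.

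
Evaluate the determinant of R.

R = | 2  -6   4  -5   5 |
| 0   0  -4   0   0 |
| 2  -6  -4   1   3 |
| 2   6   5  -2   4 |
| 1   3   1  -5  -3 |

3648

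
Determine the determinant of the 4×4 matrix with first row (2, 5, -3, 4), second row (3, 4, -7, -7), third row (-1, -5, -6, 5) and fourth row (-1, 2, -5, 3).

-1576

Expand along row 1:
  + (2) · M_11   where M_11 = det([4 -7 -7; -5 -6 5; 2 -5 3]) = -406
  − (5) · M_12   where M_12 = det([3 -7 -7; -1 -6 5; -1 -5 3]) = 42
  + (-3) · M_13   where M_13 = det([3 4 -7; -1 -5 5; -1 2 3]) = -34
  − (4) · M_14   where M_14 = det([3 4 -7; -1 -5 -6; -1 2 -5]) = 164
det = (+1)·(2)·(-406) + (-1)·(5)·(42) + (+1)·(-3)·(-34) + (-1)·(4)·(164) = -1576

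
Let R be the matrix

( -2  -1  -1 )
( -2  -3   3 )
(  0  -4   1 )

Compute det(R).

Expand along row 3:
  − (-4) · |-2 -1; -2 3| = −(-4)·(-6 − 2) = -32
  + 1 · |-2 -1; -2 -3| = 1·(6 − 2) = 4
Sum: (-32) + (4) = -28

-28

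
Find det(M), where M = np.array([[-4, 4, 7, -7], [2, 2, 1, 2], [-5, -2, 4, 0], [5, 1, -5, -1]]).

Expand along row 3 (it has 1 zero):
  + (-5) · M_31   where M_31 = det([4 7 -7; 2 1 2; 1 -5 -1]) = 141
  − (-2) · M_32   where M_32 = det([-4 7 -7; 2 1 2; 5 -5 -1]) = 153
  + (4) · M_33   where M_33 = det([-4 4 -7; 2 2 2; 5 1 -1]) = 120
det = (+1)·(-5)·(141) + (-1)·(-2)·(153) + (+1)·(4)·(120) = 81

|M| = 81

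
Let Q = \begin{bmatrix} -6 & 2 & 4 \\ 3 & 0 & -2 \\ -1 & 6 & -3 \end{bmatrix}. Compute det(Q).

22

Expand along row 2:
  − 3 · |2 4; 6 -3| = −3·(-6 − 24) = 90
  − (-2) · |-6 2; -1 6| = −(-2)·(-36 − (-2)) = -68
Sum: (90) + (-68) = 22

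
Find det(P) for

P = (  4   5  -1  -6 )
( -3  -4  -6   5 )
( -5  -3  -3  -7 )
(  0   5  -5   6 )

2592

Expand along row 4 (it has 1 zero):
  + (5) · M_42   where M_42 = det([4 -1 -6; -3 -6 5; -5 -3 -7]) = 400
  − (-5) · M_43   where M_43 = det([4 5 -6; -3 -4 5; -5 -3 -7]) = 8
  + (6) · M_44   where M_44 = det([4 5 -1; -3 -4 -6; -5 -3 -3]) = 92
det = (+1)·(5)·(400) + (-1)·(-5)·(8) + (+1)·(6)·(92) = 2592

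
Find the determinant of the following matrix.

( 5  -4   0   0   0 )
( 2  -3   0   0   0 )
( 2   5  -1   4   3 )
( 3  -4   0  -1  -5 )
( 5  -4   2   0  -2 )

The matrix is block lower-triangular with a 2×2 block and a 3×3 block on the diagonal, so its determinant equals the product of the determinants of the diagonal blocks.
det of the 2×2 block = -7
det of the 3×3 block = -36
det = (-7)·(-36) = 252

252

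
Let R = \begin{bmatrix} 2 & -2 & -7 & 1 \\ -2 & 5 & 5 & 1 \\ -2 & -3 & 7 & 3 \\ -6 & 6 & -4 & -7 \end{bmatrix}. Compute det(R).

1180

Expand along row 1:
  + (2) · M_11   where M_11 = det([5 5 1; -3 7 3; 6 -4 -7]) = -230
  − (-2) · M_12   where M_12 = det([-2 5 1; -2 7 3; -6 -4 -7]) = -36
  + (-7) · M_13   where M_13 = det([-2 5 1; -2 -3 3; -6 6 -7]) = -196
  − (1) · M_14   where M_14 = det([-2 5 5; -2 -3 7; -6 6 -4]) = -340
det = (+1)·(2)·(-230) + (-1)·(-2)·(-36) + (+1)·(-7)·(-196) + (-1)·(1)·(-340) = 1180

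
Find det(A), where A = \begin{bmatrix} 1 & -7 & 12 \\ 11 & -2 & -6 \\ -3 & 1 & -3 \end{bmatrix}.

Expand along column 1:
  + 1 · |-2 -6; 1 -3| = 1·(6 − (-6)) = 12
  − 11 · |-7 12; 1 -3| = −11·(21 − 12) = -99
  + (-3) · |-7 12; -2 -6| = (-3)·(42 − (-24)) = -198
Sum: (12) + (-99) + (-198) = -285

|A| = -285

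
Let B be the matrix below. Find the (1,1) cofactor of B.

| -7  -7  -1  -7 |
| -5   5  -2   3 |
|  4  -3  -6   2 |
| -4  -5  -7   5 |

-117

Delete row 1 and column 1; the remaining 3×3 submatrix is [5 -2 3; -3 -6 2; -5 -7 5].
Its determinant is -117.
The cofactor carries sign (−1)^(1+1) = +1, so C_{1,1} = +(-117) = -117.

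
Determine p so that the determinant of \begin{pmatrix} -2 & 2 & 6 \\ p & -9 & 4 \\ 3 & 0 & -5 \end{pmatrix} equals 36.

-6

Expanding along the column containing p, det(M) is linear in p: det(M) = (10)·p + (96).
Set (10)·p + (96) = 36  ⇒  (10)·p = -60  ⇒  p = -6.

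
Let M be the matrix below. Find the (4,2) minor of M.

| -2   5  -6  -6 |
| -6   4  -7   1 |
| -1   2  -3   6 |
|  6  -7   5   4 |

Delete row 4 and column 2; the remaining 3×3 submatrix is [-2 -6 -6; -6 -7 1; -1 -3 6].
Its determinant is -198.

The minor is -198.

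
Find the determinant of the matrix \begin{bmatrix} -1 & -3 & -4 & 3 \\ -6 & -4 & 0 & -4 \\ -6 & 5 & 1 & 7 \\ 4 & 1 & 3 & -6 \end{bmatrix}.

-218

Expand along row 2 (it has 1 zero):
  − (-6) · M_21   where M_21 = det([-3 -4 3; 5 1 7; 1 3 -6]) = -25
  + (-4) · M_22   where M_22 = det([-1 -4 3; -6 1 7; 4 3 -6]) = -7
  + (-4) · M_24   where M_24 = det([-1 -3 -4; -6 5 1; 4 1 3]) = 24
det = (-1)·(-6)·(-25) + (+1)·(-4)·(-7) + (+1)·(-4)·(24) = -218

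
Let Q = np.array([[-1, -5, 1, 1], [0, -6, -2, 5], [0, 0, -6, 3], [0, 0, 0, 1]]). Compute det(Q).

det(Q) = -36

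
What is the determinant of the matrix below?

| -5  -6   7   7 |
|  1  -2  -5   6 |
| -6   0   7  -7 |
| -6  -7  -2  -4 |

The determinant is 2027.

Expand along row 3 (it has 1 zero):
  + (-6) · M_31   where M_31 = det([-6 7 7; -2 -5 6; -7 -2 -4]) = -759
  + (7) · M_33   where M_33 = det([-5 -6 7; 1 -2 6; -6 -7 -4]) = -191
  − (-7) · M_34   where M_34 = det([-5 -6 7; 1 -2 -5; -6 -7 -2]) = -170
det = (+1)·(-6)·(-759) + (+1)·(7)·(-191) + (-1)·(-7)·(-170) = 2027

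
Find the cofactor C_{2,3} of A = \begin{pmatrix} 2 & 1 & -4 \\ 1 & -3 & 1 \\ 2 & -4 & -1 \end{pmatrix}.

Delete row 2 and column 3; the remaining 2×2 submatrix is [2 1; 2 -4].
Its determinant is 2·(-4) − 1·2 = -10.
The cofactor carries sign (−1)^(2+3) = −1, so C_{2,3} = −(-10) = 10.

The cofactor is 10.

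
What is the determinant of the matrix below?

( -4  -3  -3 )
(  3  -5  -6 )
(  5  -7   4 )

362

Expand along row 1:
  + (-4) · |-5 -6; -7 4| = (-4)·(-20 − 42) = 248
  − (-3) · |3 -6; 5 4| = −(-3)·(12 − (-30)) = 126
  + (-3) · |3 -5; 5 -7| = (-3)·(-21 − (-25)) = -12
Sum: (248) + (126) + (-12) = 362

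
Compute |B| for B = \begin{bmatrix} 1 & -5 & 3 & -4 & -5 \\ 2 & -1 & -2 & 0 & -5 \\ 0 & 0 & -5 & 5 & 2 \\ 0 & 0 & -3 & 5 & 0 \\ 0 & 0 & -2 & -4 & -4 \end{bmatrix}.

B is block upper-triangular with a 2×2 block and a 3×3 block on the diagonal, so its determinant equals the product of the determinants of the diagonal blocks.
det of the 2×2 block = 9
det of the 3×3 block = 84
det = (9)·(84) = 756

|B| = 756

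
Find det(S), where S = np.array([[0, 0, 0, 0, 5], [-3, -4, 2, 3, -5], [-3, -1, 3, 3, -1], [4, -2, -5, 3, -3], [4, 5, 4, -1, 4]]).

Expand along row 1 (it has 4 zeros):
  + (5) · M_15   where M_15 = det([-3 -4 2 3; -3 -1 3 3; 4 -2 -5 3; 4 5 4 -1]) = 424
det = (+1)·(5)·(424) = 2120

|S| = 2120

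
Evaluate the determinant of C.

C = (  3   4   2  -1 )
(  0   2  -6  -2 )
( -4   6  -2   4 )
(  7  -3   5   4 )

det(C) = 1832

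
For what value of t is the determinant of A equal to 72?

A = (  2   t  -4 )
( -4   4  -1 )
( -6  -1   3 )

9

Expanding along the row containing t, det(A) is linear in t: det(A) = (18)·t + (-90).
Set (18)·t + (-90) = 72  ⇒  (18)·t = 162  ⇒  t = 9.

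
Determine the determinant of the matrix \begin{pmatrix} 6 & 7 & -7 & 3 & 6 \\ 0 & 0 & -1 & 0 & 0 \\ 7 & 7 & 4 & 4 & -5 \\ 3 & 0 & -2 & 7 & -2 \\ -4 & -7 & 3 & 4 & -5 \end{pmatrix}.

441

Expand along row 2 (it has 4 zeros):
  − (-1) · M_23   where M_23 = det([6 7 3 6; 7 7 4 -5; 3 0 7 -2; -4 -7 4 -5]) = 441
det = (-1)·(-1)·(441) = 441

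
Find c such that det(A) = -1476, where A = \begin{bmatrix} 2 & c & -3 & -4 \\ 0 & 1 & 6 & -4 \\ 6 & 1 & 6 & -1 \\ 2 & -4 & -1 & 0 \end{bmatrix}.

8

Expanding along the column containing c, det(A) is linear in c: det(A) = (-60)·c + (-996).
Set (-60)·c + (-996) = -1476  ⇒  (-60)·c = -480  ⇒  c = 8.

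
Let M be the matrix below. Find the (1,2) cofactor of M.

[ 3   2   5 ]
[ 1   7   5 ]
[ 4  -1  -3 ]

The cofactor is 23.

Delete row 1 and column 2; the remaining 2×2 submatrix is [1 5; 4 -3].
Its determinant is 1·(-3) − 5·4 = -23.
The cofactor carries sign (−1)^(1+2) = −1, so C_{1,2} = −(-23) = 23.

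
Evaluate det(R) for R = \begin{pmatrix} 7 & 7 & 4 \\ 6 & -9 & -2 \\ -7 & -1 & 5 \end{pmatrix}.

The determinant is -717.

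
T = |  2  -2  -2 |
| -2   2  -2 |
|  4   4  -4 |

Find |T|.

64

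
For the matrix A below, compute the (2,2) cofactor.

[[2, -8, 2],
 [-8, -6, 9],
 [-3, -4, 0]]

Delete row 2 and column 2; the remaining 2×2 submatrix is [2 2; -3 0].
Its determinant is 2·0 − 2·(-3) = 6.
The cofactor carries sign (−1)^(2+2) = +1, so C_{2,2} = +(6) = 6.

6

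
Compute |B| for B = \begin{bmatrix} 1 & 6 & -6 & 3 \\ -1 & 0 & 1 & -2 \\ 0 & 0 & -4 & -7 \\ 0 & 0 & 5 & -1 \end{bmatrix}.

B is block upper-triangular with a 2×2 block and a 2×2 block on the diagonal, so its determinant equals the product of the determinants of the diagonal blocks.
det of the 2×2 block = 6
det of the 2×2 block = 39
det = (6)·(39) = 234

234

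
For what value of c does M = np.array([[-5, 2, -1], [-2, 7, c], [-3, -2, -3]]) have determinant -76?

Expanding along the row containing c, det(M) is linear in c: det(M) = (-16)·c + (68).
Set (-16)·c + (68) = -76  ⇒  (-16)·c = -144  ⇒  c = 9.

9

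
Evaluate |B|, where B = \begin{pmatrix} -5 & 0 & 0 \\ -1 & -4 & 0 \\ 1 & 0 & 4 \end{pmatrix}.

The determinant is 80.

B is lower triangular, so det(B) is the product of the diagonal entries:
det = (-5) · (-4) · (4) = 80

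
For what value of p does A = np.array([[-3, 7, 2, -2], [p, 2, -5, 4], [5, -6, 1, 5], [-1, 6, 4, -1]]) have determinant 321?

Expanding along the column containing p, det(A) is linear in p: det(A) = (39)·p + (126).
Set (39)·p + (126) = 321  ⇒  (39)·p = 195  ⇒  p = 5.

5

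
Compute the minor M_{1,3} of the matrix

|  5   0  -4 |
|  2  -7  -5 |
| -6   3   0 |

Delete row 1 and column 3; the remaining 2×2 submatrix is [2 -7; -6 3].
Its determinant is 2·3 − (-7)·(-6) = -36.

The minor is -36.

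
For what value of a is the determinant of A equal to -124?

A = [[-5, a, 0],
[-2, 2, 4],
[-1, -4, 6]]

2

Expanding along the row containing a, det(A) is linear in a: det(A) = (8)·a + (-140).
Set (8)·a + (-140) = -124  ⇒  (8)·a = 16  ⇒  a = 2.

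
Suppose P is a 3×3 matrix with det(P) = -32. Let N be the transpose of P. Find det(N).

det(Pᵀ) = det(P).
det(N) = (1)·(-32) = -32

The determinant is -32.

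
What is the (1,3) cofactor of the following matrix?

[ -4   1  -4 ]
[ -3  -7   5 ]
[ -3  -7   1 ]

Delete row 1 and column 3; the remaining 2×2 submatrix is [-3 -7; -3 -7].
Its determinant is (-3)·(-7) − (-7)·(-3) = 0.
The cofactor carries sign (−1)^(1+3) = +1, so C_{1,3} = +(0) = 0.

0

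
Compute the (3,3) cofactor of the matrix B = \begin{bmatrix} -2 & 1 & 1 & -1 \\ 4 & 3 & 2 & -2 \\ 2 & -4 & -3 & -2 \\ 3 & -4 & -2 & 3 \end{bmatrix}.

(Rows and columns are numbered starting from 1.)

Delete row 3 and column 3; the remaining 3×3 submatrix is [-2 1 -1; 4 3 -2; 3 -4 3].
Its determinant is 5.
The cofactor carries sign (−1)^(3+3) = +1, so C_{3,3} = +(5) = 5.

5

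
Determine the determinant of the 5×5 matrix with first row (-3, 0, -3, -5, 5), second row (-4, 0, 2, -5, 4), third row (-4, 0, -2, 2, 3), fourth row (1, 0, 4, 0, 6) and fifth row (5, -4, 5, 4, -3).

Expand along column 2 (it has 4 zeros):
  − (-4) · M_52   where M_52 = det([-3 -3 -5 5; -4 2 -5 4; -4 -2 2 3; 1 4 0 6]) = -1189
det = (-1)·(-4)·(-1189) = -4756

-4756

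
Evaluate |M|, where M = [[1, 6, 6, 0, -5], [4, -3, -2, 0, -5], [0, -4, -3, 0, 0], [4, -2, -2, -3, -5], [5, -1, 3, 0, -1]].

Expand along column 4 (it has 4 zeros):
  + (-3) · M_44   where M_44 = det([1 6 6 -5; 4 -3 -2 -5; 0 -4 -3 0; 5 -1 3 -1]) = -327
det = (+1)·(-3)·(-327) = 981

981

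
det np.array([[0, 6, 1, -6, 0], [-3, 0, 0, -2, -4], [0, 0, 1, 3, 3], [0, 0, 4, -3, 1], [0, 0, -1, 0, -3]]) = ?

The matrix is block upper-triangular with a 2×2 block and a 3×3 block on the diagonal, so its determinant equals the product of the determinants of the diagonal blocks.
det of the 2×2 block = 18
det of the 3×3 block = 33
det = (18)·(33) = 594

594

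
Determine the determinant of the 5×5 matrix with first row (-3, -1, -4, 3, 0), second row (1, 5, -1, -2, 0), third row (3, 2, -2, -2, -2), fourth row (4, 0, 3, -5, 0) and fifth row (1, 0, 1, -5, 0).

The determinant is 324.

Expand along column 5 (it has 4 zeros):
  + (-2) · M_35   where M_35 = det([-3 -1 -4 3; 1 5 -1 -2; 4 0 3 -5; 1 0 1 -5]) = -162
det = (+1)·(-2)·(-162) = 324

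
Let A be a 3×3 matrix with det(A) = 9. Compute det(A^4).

det(A^4) = (det A)^4 = (9)^4 = 6561

6561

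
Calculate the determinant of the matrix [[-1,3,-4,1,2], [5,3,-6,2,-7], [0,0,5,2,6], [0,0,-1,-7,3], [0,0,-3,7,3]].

The matrix is block upper-triangular with a 2×2 block and a 3×3 block on the diagonal, so its determinant equals the product of the determinants of the diagonal blocks.
det of the 2×2 block = -18
det of the 3×3 block = -390
det = (-18)·(-390) = 7020

The determinant is 7020.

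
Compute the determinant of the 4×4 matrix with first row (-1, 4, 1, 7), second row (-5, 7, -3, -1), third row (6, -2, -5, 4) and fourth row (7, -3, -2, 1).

Expand along row 1:
  + (-1) · M_11   where M_11 = det([7 -3 -1; -2 -5 4; -3 -2 1]) = 62
  − (4) · M_12   where M_12 = det([-5 -3 -1; 6 -5 4; 7 -2 1]) = -104
  + (1) · M_13   where M_13 = det([-5 7 -1; 6 -2 4; 7 -3 1]) = 108
  − (7) · M_14   where M_14 = det([-5 7 -3; 6 -2 -5; 7 -3 -2]) = -94
det = (+1)·(-1)·(62) + (-1)·(4)·(-104) + (+1)·(1)·(108) + (-1)·(7)·(-94) = 1120

1120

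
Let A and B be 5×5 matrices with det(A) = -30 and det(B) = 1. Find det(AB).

-30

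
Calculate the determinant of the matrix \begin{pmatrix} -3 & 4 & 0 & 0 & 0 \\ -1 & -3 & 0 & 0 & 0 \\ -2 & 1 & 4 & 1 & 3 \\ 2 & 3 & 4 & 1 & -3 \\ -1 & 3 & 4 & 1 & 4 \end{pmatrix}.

0

The matrix is block lower-triangular with a 2×2 block and a 3×3 block on the diagonal, so its determinant equals the product of the determinants of the diagonal blocks.
det of the 2×2 block = 13
det of the 3×3 block = 0
det = (13)·(0) = 0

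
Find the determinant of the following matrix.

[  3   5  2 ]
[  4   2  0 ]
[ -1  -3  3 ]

-62

Expand along column 3:
  + 2 · |4 2; -1 -3| = 2·(-12 − (-2)) = -20
  + 3 · |3 5; 4 2| = 3·(6 − 20) = -42
Sum: (-20) + (-42) = -62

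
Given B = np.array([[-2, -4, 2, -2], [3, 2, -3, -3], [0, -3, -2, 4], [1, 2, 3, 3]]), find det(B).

The determinant is -304.

Expand along row 3 (it has 1 zero):
  − (-3) · M_32   where M_32 = det([-2 2 -2; 3 -3 -3; 1 3 3]) = -48
  + (-2) · M_33   where M_33 = det([-2 -4 -2; 3 2 -3; 1 2 3]) = 16
  − (4) · M_34   where M_34 = det([-2 -4 2; 3 2 -3; 1 2 3]) = 32
det = (-1)·(-3)·(-48) + (+1)·(-2)·(16) + (-1)·(4)·(32) = -304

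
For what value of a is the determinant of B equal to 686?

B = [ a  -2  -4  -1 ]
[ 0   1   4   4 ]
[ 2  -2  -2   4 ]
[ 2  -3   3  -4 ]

-4

Expanding along the column containing a, det(B) is linear in a: det(B) = (-132)·a + (158).
Set (-132)·a + (158) = 686  ⇒  (-132)·a = 528  ⇒  a = -4.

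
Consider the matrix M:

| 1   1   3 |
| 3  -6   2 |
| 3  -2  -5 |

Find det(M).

The determinant is 91.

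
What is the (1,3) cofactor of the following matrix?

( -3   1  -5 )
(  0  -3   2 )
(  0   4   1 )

Delete row 1 and column 3; the remaining 2×2 submatrix is [0 -3; 0 4].
Its determinant is 0·4 − (-3)·0 = 0.
The cofactor carries sign (−1)^(1+3) = +1, so C_{1,3} = +(0) = 0.

0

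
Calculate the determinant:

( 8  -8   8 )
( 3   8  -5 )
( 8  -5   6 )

Expand along column 1:
  + 8 · |8 -5; -5 6| = 8·(48 − 25) = 184
  − 3 · |-8 8; -5 6| = −3·(-48 − (-40)) = 24
  + 8 · |-8 8; 8 -5| = 8·(40 − 64) = -192
Sum: (184) + (24) + (-192) = 16

16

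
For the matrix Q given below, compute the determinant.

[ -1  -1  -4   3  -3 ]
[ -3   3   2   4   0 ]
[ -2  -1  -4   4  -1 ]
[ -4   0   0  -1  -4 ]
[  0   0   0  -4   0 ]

|Q| = 480

Expand along row 5 (it has 4 zeros):
  − (-4) · M_54   where M_54 = det([-1 -1 -4 -3; -3 3 2 0; -2 -1 -4 -1; -4 0 0 -4]) = 120
det = (-1)·(-4)·(120) = 480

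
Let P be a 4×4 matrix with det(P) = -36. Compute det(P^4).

det(P^4) = (det P)^4 = (-36)^4 = 1679616

The determinant is 1679616.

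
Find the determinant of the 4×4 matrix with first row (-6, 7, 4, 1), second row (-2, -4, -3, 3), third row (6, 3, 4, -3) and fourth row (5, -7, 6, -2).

The determinant is -924.

Expand along row 1:
  + (-6) · M_11   where M_11 = det([-4 -3 3; 3 4 -3; -7 6 -2]) = 17
  − (7) · M_12   where M_12 = det([-2 -3 3; 6 4 -3; 5 6 -2]) = 37
  + (4) · M_13   where M_13 = det([-2 -4 3; 6 3 -3; 5 -7 -2]) = -105
  − (1) · M_14   where M_14 = det([-2 -4 -3; 6 3 4; 5 -7 6]) = 143
det = (+1)·(-6)·(17) + (-1)·(7)·(37) + (+1)·(4)·(-105) + (-1)·(1)·(143) = -924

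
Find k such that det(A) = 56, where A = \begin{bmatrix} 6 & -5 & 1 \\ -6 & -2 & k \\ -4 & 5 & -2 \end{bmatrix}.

k = -1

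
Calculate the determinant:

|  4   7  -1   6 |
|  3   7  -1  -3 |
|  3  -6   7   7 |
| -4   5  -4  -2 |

1332

Expand along row 1:
  + (4) · M_11   where M_11 = det([7 -1 -3; -6 7 7; 5 -4 -2]) = 108
  − (7) · M_12   where M_12 = det([3 -1 -3; 3 7 7; -4 -4 -2]) = 16
  + (-1) · M_13   where M_13 = det([3 7 -3; 3 -6 7; -4 5 -2]) = -196
  − (6) · M_14   where M_14 = det([3 7 -1; 3 -6 7; -4 5 -4]) = -136
det = (+1)·(4)·(108) + (-1)·(7)·(16) + (+1)·(-1)·(-196) + (-1)·(6)·(-136) = 1332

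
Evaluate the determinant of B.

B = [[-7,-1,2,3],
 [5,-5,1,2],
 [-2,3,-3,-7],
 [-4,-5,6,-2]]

det(B) = 1254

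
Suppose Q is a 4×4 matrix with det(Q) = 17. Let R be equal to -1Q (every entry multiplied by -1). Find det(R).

For a 4×4 matrix, det(-1Q) = (-1)^4·det(Q) = 1·det(Q).
det(R) = (1)·(17) = 17

|R| = 17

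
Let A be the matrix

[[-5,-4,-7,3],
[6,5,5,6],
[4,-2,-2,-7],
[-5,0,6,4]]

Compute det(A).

1509

Expand along row 4 (it has 1 zero):
  − (-5) · M_41   where M_41 = det([-4 -7 3; 5 5 6; -2 -2 -7]) = -69
  − (6) · M_43   where M_43 = det([-5 -4 3; 6 5 6; 4 -2 -7]) = -245
  + (4) · M_44   where M_44 = det([-5 -4 -7; 6 5 5; 4 -2 -2]) = 96
det = (-1)·(-5)·(-69) + (-1)·(6)·(-245) + (+1)·(4)·(96) = 1509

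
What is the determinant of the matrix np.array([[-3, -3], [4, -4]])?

det = (-3)·(-4) − (-3)·4 = 12 − (-12) = 24

24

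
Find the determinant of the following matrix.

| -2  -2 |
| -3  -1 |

-4

det = (-2)·(-1) − (-2)·(-3) = 2 − 6 = -4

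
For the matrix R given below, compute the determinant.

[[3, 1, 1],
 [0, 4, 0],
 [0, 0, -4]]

R is upper triangular, so det(R) is the product of the diagonal entries:
det = (3) · (4) · (-4) = -48

det(R) = -48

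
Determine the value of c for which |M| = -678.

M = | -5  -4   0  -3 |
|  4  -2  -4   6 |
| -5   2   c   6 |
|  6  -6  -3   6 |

Expanding along the row containing c, det(M) is linear in c: det(M) = (-132)·c + (-1206).
Set (-132)·c + (-1206) = -678  ⇒  (-132)·c = 528  ⇒  c = -4.

c = -4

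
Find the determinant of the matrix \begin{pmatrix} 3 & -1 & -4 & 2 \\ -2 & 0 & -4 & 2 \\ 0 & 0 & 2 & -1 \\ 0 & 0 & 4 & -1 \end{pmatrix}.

The matrix is block upper-triangular with a 2×2 block and a 2×2 block on the diagonal, so its determinant equals the product of the determinants of the diagonal blocks.
det of the 2×2 block = -2
det of the 2×2 block = 2
det = (-2)·(2) = -4

The determinant is -4.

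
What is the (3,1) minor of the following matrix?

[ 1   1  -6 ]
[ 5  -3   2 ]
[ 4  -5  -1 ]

Delete row 3 and column 1; the remaining 2×2 submatrix is [1 -6; -3 2].
Its determinant is 1·2 − (-6)·(-3) = -16.

-16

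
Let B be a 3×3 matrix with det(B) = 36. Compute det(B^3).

det(B^3) = (det B)^3 = (36)^3 = 46656

46656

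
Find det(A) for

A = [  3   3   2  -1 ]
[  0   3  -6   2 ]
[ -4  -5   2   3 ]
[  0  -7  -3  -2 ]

421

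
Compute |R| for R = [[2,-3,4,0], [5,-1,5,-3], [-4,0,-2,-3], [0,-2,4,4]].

Expand along row 1 (it has 1 zero):
  + (2) · M_11   where M_11 = det([-1 5 -3; 0 -2 -3; -2 4 4]) = 38
  − (-3) · M_12   where M_12 = det([5 5 -3; -4 -2 -3; 0 4 4]) = 148
  + (4) · M_13   where M_13 = det([5 -1 -3; -4 0 -3; 0 -2 4]) = -70
det = (+1)·(2)·(38) + (-1)·(-3)·(148) + (+1)·(4)·(-70) = 240

240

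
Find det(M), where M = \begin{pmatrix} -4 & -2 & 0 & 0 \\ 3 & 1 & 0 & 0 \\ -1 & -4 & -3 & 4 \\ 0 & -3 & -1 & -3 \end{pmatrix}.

det(M) = 26

M is block lower-triangular with a 2×2 block and a 2×2 block on the diagonal, so its determinant equals the product of the determinants of the diagonal blocks.
det of the 2×2 block = 2
det of the 2×2 block = 13
det = (2)·(13) = 26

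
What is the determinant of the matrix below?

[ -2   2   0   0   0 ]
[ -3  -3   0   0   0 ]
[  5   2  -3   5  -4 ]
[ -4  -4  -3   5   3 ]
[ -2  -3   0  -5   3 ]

The matrix is block lower-triangular with a 2×2 block and a 3×3 block on the diagonal, so its determinant equals the product of the determinants of the diagonal blocks.
det of the 2×2 block = 12
det of the 3×3 block = -105
det = (12)·(-105) = -1260

-1260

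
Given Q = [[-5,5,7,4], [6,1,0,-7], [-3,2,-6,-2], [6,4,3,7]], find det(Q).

|Q| = 4806

Expand along row 2 (it has 1 zero):
  − (6) · M_21   where M_21 = det([5 7 4; 2 -6 -2; 4 3 7]) = -214
  + (1) · M_22   where M_22 = det([-5 7 4; -3 -6 -2; 6 3 7]) = 351
  + (-7) · M_24   where M_24 = det([-5 5 7; -3 2 -6; 6 4 3]) = -453
det = (-1)·(6)·(-214) + (+1)·(1)·(351) + (+1)·(-7)·(-453) = 4806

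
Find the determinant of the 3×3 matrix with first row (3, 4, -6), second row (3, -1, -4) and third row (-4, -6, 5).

Expand along row 1:
  + 3 · |-1 -4; -6 5| = 3·(-5 − 24) = -87
  − 4 · |3 -4; -4 5| = −4·(15 − 16) = 4
  + (-6) · |3 -1; -4 -6| = (-6)·(-18 − 4) = 132
Sum: (-87) + (4) + (132) = 49

49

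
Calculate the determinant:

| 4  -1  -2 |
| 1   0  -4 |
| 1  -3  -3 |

Expand along column 2:
  − (-1) · |1 -4; 1 -3| = −(-1)·(-3 − (-4)) = 1
  − (-3) · |4 -2; 1 -4| = −(-3)·(-16 − (-2)) = -42
Sum: (1) + (-42) = -41

-41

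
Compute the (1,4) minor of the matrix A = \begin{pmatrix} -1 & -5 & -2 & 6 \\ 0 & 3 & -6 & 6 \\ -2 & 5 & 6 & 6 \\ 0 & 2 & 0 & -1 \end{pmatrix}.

Delete row 1 and column 4; the remaining 3×3 submatrix is [0 3 -6; -2 5 6; 0 2 0].
Its determinant is 24.

The minor is 24.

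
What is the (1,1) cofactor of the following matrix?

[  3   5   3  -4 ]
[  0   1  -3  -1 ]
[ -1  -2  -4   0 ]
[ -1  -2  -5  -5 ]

48

Delete row 1 and column 1; the remaining 3×3 submatrix is [1 -3 -1; -2 -4 0; -2 -5 -5].
Its determinant is 48.
The cofactor carries sign (−1)^(1+1) = +1, so C_{1,1} = +(48) = 48.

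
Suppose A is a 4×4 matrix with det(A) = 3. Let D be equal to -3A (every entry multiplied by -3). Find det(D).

For a 4×4 matrix, det(-3A) = (-3)^4·det(A) = 81·det(A).
det(D) = (81)·(3) = 243

243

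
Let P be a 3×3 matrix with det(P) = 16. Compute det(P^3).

The determinant is 4096.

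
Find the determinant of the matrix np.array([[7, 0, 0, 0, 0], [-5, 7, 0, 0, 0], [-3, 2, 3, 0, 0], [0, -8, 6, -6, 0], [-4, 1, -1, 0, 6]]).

-5292

The matrix is lower triangular, so the determinant is the product of the diagonal entries:
det = (7) · (7) · (3) · (-6) · (6) = -5292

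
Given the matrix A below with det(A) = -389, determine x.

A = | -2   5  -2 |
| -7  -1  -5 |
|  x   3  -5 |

Expanding along the column containing x, det(A) is linear in x: det(A) = (-27)·x + (-173).
Set (-27)·x + (-173) = -389  ⇒  (-27)·x = -216  ⇒  x = 8.

x = 8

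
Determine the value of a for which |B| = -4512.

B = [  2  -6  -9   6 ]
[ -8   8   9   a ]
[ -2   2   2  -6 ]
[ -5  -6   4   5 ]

8

Expanding along the column containing a, det(B) is linear in a: det(B) = (-146)·a + (-3344).
Set (-146)·a + (-3344) = -4512  ⇒  (-146)·a = -1168  ⇒  a = 8.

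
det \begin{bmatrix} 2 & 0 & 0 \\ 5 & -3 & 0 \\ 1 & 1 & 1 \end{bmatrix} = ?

The matrix is lower triangular, so the determinant is the product of the diagonal entries:
det = (2) · (-3) · (1) = -6

The determinant is -6.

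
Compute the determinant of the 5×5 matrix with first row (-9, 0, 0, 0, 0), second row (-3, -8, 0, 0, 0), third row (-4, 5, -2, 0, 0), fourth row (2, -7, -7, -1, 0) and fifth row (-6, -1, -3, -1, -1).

The determinant is -144.

The matrix is lower triangular, so the determinant is the product of the diagonal entries:
det = (-9) · (-8) · (-2) · (-1) · (-1) = -144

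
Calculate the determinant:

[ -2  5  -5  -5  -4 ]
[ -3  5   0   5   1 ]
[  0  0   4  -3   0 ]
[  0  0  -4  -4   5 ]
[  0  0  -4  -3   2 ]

The matrix is block upper-triangular with a 2×2 block and a 3×3 block on the diagonal, so its determinant equals the product of the determinants of the diagonal blocks.
det of the 2×2 block = 5
det of the 3×3 block = 64
det = (5)·(64) = 320

320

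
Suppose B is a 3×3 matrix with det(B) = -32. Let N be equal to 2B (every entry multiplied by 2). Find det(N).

|N| = -256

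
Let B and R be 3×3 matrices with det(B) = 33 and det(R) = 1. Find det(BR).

33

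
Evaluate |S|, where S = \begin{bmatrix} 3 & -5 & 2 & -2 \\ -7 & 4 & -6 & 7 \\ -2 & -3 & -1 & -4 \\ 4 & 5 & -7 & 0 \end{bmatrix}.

Expand along row 4 (it has 1 zero):
  − (4) · M_41   where M_41 = det([-5 2 -2; 4 -6 7; -3 -1 -4]) = -121
  + (5) · M_42   where M_42 = det([3 2 -2; -7 -6 7; -2 -1 -4]) = 19
  − (-7) · M_43   where M_43 = det([3 -5 -2; -7 4 7; -2 -3 -4]) = 167
det = (-1)·(4)·(-121) + (+1)·(5)·(19) + (-1)·(-7)·(167) = 1748

|S| = 1748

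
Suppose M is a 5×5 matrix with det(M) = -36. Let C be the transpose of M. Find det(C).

det(Mᵀ) = det(M).
det(C) = (1)·(-36) = -36

The determinant is -36.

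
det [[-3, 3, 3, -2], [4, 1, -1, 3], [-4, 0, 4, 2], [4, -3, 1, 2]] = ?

352

Expand along row 3 (it has 1 zero):
  + (-4) · M_31   where M_31 = det([3 3 -2; 1 -1 3; -3 1 2]) = -44
  + (4) · M_33   where M_33 = det([-3 3 -2; 4 1 3; 4 -3 2]) = 11
  − (2) · M_34   where M_34 = det([-3 3 3; 4 1 -1; 4 -3 1]) = -66
det = (+1)·(-4)·(-44) + (+1)·(4)·(11) + (-1)·(2)·(-66) = 352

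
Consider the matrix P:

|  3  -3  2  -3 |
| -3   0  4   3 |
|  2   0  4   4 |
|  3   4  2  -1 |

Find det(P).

Expand along column 2 (it has 2 zeros):
  − (-3) · M_12   where M_12 = det([-3 4 3; 2 4 4; 3 2 -1]) = 68
  + (4) · M_42   where M_42 = det([3 2 -3; -3 4 3; 2 4 4]) = 108
det = (-1)·(-3)·(68) + (+1)·(4)·(108) = 636

|P| = 636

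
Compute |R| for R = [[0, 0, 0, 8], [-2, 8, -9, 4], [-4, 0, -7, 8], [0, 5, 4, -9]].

-1904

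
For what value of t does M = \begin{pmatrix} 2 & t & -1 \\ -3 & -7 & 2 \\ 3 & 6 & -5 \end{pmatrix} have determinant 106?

t = -7

Expanding along the row containing t, det(M) is linear in t: det(M) = (-9)·t + (43).
Set (-9)·t + (43) = 106  ⇒  (-9)·t = 63  ⇒  t = -7.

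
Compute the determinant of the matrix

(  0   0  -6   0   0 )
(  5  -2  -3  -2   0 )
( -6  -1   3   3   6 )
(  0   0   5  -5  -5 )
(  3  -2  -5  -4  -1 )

-270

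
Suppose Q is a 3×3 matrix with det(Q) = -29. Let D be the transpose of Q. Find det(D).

|D| = -29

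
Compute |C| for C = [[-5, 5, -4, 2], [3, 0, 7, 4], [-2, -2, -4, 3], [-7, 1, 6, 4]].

2200

Expand along row 2 (it has 1 zero):
  − (3) · M_21   where M_21 = det([5 -4 2; -2 -4 3; 1 6 4]) = -230
  − (7) · M_23   where M_23 = det([-5 5 2; -2 -2 3; -7 1 4]) = -42
  + (4) · M_24   where M_24 = det([-5 5 -4; -2 -2 -4; -7 1 6]) = 304
det = (-1)·(3)·(-230) + (-1)·(7)·(-42) + (+1)·(4)·(304) = 2200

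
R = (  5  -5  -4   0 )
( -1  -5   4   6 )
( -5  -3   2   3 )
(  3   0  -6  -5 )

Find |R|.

det(R) = -76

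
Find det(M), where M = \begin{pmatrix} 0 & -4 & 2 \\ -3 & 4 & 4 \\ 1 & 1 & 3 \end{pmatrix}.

|M| = -66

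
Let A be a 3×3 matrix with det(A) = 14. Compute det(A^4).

38416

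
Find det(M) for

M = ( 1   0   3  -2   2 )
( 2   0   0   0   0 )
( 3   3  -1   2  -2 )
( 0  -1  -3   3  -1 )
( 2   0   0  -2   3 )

Expand along row 2 (it has 4 zeros):
  − (2) · M_21   where M_21 = det([0 3 -2 2; 3 -1 2 -2; -1 -3 3 -1; 0 0 -2 3]) = -49
det = (-1)·(2)·(-49) = 98

The determinant is 98.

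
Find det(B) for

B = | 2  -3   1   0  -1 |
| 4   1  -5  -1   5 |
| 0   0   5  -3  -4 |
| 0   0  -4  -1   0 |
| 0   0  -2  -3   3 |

|B| = -1274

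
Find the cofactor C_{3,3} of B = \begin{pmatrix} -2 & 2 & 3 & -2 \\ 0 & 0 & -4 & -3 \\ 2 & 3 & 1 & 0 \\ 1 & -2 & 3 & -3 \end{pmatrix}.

Delete row 3 and column 3; the remaining 3×3 submatrix is [-2 2 -2; 0 0 -3; 1 -2 -3].
Its determinant is 6.
The cofactor carries sign (−1)^(3+3) = +1, so C_{3,3} = +(6) = 6.

6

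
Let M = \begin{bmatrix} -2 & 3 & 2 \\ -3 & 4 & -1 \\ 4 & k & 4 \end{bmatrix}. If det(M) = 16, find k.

k = -7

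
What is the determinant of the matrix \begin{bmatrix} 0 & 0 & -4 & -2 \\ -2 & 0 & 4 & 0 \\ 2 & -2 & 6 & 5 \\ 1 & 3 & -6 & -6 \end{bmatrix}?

64

Expand along row 1 (it has 2 zeros):
  + (-4) · M_13   where M_13 = det([-2 0 0; 2 -2 5; 1 3 -6]) = 6
  − (-2) · M_14   where M_14 = det([-2 0 4; 2 -2 6; 1 3 -6]) = 44
det = (+1)·(-4)·(6) + (-1)·(-2)·(44) = 64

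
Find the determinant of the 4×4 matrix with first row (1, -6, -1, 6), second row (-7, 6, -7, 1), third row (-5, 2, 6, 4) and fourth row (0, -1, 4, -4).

2311

Expand along row 4 (it has 1 zero):
  + (-1) · M_42   where M_42 = det([1 -1 6; -7 -7 1; -5 6 4]) = -519
  − (4) · M_43   where M_43 = det([1 -6 6; -7 6 1; -5 2 4]) = -20
  + (-4) · M_44   where M_44 = det([1 -6 -1; -7 6 -7; -5 2 6]) = -428
det = (+1)·(-1)·(-519) + (-1)·(4)·(-20) + (+1)·(-4)·(-428) = 2311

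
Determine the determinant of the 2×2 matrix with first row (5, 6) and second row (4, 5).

1

det = 5·5 − 6·4 = 25 − 24 = 1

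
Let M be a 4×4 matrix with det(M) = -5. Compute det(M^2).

det(M^2) = (det M)^2 = (-5)^2 = 25

25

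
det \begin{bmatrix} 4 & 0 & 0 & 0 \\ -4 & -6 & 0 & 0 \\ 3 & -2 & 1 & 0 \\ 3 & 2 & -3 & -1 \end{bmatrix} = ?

The matrix is lower triangular, so the determinant is the product of the diagonal entries:
det = (4) · (-6) · (1) · (-1) = 24

The determinant is 24.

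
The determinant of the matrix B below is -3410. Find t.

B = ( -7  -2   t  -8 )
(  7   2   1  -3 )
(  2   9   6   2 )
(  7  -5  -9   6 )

Expanding along the row containing t, det(B) is linear in t: det(B) = (671)·t + (-2739).
Set (671)·t + (-2739) = -3410  ⇒  (671)·t = -671  ⇒  t = -1.

t = -1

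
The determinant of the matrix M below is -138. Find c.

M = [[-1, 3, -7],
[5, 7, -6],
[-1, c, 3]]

Expanding along the row containing c, det(M) is linear in c: det(M) = (-41)·c + (-97).
Set (-41)·c + (-97) = -138  ⇒  (-41)·c = -41  ⇒  c = 1.

1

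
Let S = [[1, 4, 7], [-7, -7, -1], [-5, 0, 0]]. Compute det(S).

det(S) = -225

Expand along row 3:
  + (-5) · |4 7; -7 -1| = (-5)·(-4 − (-49)) = -225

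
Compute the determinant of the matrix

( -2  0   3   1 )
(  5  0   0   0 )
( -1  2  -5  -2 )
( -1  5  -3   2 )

115

Expand along row 2 (it has 3 zeros):
  − (5) · M_21   where M_21 = det([0 3 1; 2 -5 -2; 5 -3 2]) = -23
det = (-1)·(5)·(-23) = 115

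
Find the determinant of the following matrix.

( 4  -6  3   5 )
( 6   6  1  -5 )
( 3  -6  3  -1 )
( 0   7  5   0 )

Expand along row 4 (it has 2 zeros):
  + (7) · M_42   where M_42 = det([4 3 5; 6 1 -5; 3 3 -1]) = 104
  − (5) · M_43   where M_43 = det([4 -6 5; 6 6 -5; 3 -6 -1]) = -360
det = (+1)·(7)·(104) + (-1)·(5)·(-360) = 2528

The determinant is 2528.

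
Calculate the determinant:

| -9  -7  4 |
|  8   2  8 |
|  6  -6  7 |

Expand along column 1:
  + (-9) · |2 8; -6 7| = (-9)·(14 − (-48)) = -558
  − 8 · |-7 4; -6 7| = −8·(-49 − (-24)) = 200
  + 6 · |-7 4; 2 8| = 6·(-56 − 8) = -384
Sum: (-558) + (200) + (-384) = -742

The determinant is -742.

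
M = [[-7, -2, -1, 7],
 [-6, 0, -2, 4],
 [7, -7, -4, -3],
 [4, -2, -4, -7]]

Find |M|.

-360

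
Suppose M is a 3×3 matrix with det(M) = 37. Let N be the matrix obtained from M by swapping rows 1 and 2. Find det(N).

Swapping two rows multiplies the determinant by −1.
det(N) = (-1)·(37) = -37

det(N) = -37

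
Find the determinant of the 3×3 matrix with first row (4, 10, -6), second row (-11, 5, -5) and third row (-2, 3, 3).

Expand along column 1:
  + 4 · |5 -5; 3 3| = 4·(15 − (-15)) = 120
  − (-11) · |10 -6; 3 3| = −(-11)·(30 − (-18)) = 528
  + (-2) · |10 -6; 5 -5| = (-2)·(-50 − (-30)) = 40
Sum: (120) + (528) + (40) = 688

688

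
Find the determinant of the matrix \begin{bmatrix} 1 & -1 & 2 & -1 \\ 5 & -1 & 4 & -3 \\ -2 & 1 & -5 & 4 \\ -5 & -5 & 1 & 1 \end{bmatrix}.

Expand along row 1:
  + (1) · M_11   where M_11 = det([-1 4 -3; 1 -5 4; -5 1 1]) = -3
  − (-1) · M_12   where M_12 = det([5 4 -3; -2 -5 4; -5 1 1]) = -36
  + (2) · M_13   where M_13 = det([5 -1 -3; -2 1 4; -5 -5 1]) = 78
  − (-1) · M_14   where M_14 = det([5 -1 4; -2 1 -5; -5 -5 1]) = -87
det = (+1)·(1)·(-3) + (-1)·(-1)·(-36) + (+1)·(2)·(78) + (-1)·(-1)·(-87) = 30

30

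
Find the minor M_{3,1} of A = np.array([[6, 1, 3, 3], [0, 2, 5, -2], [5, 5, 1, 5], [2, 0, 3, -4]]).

28

Delete row 3 and column 1; the remaining 3×3 submatrix is [1 3 3; 2 5 -2; 0 3 -4].
Its determinant is 28.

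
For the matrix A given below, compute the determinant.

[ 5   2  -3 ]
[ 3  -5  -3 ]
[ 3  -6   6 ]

det(A) = -285

Expand along row 1:
  + 5 · |-5 -3; -6 6| = 5·(-30 − 18) = -240
  − 2 · |3 -3; 3 6| = −2·(18 − (-9)) = -54
  + (-3) · |3 -5; 3 -6| = (-3)·(-18 − (-15)) = 9
Sum: (-240) + (-54) + (9) = -285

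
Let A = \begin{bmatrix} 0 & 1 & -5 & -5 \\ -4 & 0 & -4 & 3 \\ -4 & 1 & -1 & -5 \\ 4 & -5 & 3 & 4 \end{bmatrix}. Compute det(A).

Expand along row 1 (it has 1 zero):
  − (1) · M_12   where M_12 = det([-4 -4 3; -4 -1 -5; 4 3 4]) = -52
  + (-5) · M_13   where M_13 = det([-4 0 3; -4 1 -5; 4 -5 4]) = 132
  − (-5) · M_14   where M_14 = det([-4 0 -4; -4 1 -1; 4 -5 3]) = -56
det = (-1)·(1)·(-52) + (+1)·(-5)·(132) + (-1)·(-5)·(-56) = -888

det(A) = -888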